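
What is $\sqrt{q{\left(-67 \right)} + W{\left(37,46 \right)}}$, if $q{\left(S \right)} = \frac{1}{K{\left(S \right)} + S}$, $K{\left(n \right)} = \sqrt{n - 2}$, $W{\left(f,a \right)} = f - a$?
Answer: $\sqrt{\frac{604 - 9 i \sqrt{69}}{-67 + i \sqrt{69}}} \approx 0.0003 - 3.0024 i$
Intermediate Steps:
$K{\left(n \right)} = \sqrt{-2 + n}$
$q{\left(S \right)} = \frac{1}{S + \sqrt{-2 + S}}$ ($q{\left(S \right)} = \frac{1}{\sqrt{-2 + S} + S} = \frac{1}{S + \sqrt{-2 + S}}$)
$\sqrt{q{\left(-67 \right)} + W{\left(37,46 \right)}} = \sqrt{\frac{1}{-67 + \sqrt{-2 - 67}} + \left(37 - 46\right)} = \sqrt{\frac{1}{-67 + \sqrt{-69}} + \left(37 - 46\right)} = \sqrt{\frac{1}{-67 + i \sqrt{69}} - 9} = \sqrt{-9 + \frac{1}{-67 + i \sqrt{69}}}$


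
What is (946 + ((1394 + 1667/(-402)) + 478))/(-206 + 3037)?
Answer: 1131169/1138062 ≈ 0.99394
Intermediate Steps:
(946 + ((1394 + 1667/(-402)) + 478))/(-206 + 3037) = (946 + ((1394 + 1667*(-1/402)) + 478))/2831 = (946 + ((1394 - 1667/402) + 478))*(1/2831) = (946 + (558721/402 + 478))*(1/2831) = (946 + 750877/402)*(1/2831) = (1131169/402)*(1/2831) = 1131169/1138062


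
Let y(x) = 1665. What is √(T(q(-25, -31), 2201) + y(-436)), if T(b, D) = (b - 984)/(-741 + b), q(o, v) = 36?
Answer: √92023885/235 ≈ 40.821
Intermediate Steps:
T(b, D) = (-984 + b)/(-741 + b)
√(T(q(-25, -31), 2201) + y(-436)) = √((-984 + 36)/(-741 + 36) + 1665) = √(-948/(-705) + 1665) = √(-1/705*(-948) + 1665) = √(316/235 + 1665) = √(391591/235) = √92023885/235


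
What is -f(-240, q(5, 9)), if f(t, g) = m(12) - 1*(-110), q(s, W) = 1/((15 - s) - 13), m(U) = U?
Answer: -122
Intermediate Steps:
q(s, W) = 1/(2 - s)
f(t, g) = 122 (f(t, g) = 12 - 1*(-110) = 12 + 110 = 122)
-f(-240, q(5, 9)) = -1*122 = -122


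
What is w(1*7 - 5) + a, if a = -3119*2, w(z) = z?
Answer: -6236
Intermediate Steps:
a = -6238
w(1*7 - 5) + a = (1*7 - 5) - 6238 = (7 - 5) - 6238 = 2 - 6238 = -6236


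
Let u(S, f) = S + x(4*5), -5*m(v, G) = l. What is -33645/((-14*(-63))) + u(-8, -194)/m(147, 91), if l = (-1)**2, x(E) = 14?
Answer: -20035/294 ≈ -68.146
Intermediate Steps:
l = 1
m(v, G) = -1/5 (m(v, G) = -1/5*1 = -1/5)
u(S, f) = 14 + S (u(S, f) = S + 14 = 14 + S)
-33645/((-14*(-63))) + u(-8, -194)/m(147, 91) = -33645/((-14*(-63))) + (14 - 8)/(-1/5) = -33645/882 + 6*(-5) = -33645*1/882 - 30 = -11215/294 - 30 = -20035/294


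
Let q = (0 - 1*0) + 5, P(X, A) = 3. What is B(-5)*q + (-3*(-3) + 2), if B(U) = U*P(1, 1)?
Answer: -64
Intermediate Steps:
q = 5 (q = (0 + 0) + 5 = 0 + 5 = 5)
B(U) = 3*U (B(U) = U*3 = 3*U)
B(-5)*q + (-3*(-3) + 2) = (3*(-5))*5 + (-3*(-3) + 2) = -15*5 + (9 + 2) = -75 + 11 = -64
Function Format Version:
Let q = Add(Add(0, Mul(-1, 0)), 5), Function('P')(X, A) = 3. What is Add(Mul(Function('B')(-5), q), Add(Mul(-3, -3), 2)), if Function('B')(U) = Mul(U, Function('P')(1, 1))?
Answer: -64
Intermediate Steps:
q = 5 (q = Add(Add(0, 0), 5) = Add(0, 5) = 5)
Function('B')(U) = Mul(3, U) (Function('B')(U) = Mul(U, 3) = Mul(3, U))
Add(Mul(Function('B')(-5), q), Add(Mul(-3, -3), 2)) = Add(Mul(Mul(3, -5), 5), Add(Mul(-3, -3), 2)) = Add(Mul(-15, 5), Add(9, 2)) = Add(-75, 11) = -64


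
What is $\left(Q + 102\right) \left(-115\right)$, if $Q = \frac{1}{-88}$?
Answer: $- \frac{1032125}{88} \approx -11729.0$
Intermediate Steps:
$Q = - \frac{1}{88} \approx -0.011364$
$\left(Q + 102\right) \left(-115\right) = \left(- \frac{1}{88} + 102\right) \left(-115\right) = \frac{8975}{88} \left(-115\right) = - \frac{1032125}{88}$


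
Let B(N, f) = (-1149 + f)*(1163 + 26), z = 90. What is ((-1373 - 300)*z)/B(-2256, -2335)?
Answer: 75285/2071238 ≈ 0.036348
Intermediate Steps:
B(N, f) = -1366161 + 1189*f (B(N, f) = (-1149 + f)*1189 = -1366161 + 1189*f)
((-1373 - 300)*z)/B(-2256, -2335) = ((-1373 - 300)*90)/(-1366161 + 1189*(-2335)) = (-1673*90)/(-1366161 - 2776315) = -150570/(-4142476) = -150570*(-1/4142476) = 75285/2071238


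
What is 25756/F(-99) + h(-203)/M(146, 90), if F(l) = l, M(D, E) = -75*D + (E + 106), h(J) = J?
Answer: -276959927/1064646 ≈ -260.14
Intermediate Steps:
M(D, E) = 106 + E - 75*D (M(D, E) = -75*D + (106 + E) = 106 + E - 75*D)
25756/F(-99) + h(-203)/M(146, 90) = 25756/(-99) - 203/(106 + 90 - 75*146) = 25756*(-1/99) - 203/(106 + 90 - 10950) = -25756/99 - 203/(-10754) = -25756/99 - 203*(-1/10754) = -25756/99 + 203/10754 = -276959927/1064646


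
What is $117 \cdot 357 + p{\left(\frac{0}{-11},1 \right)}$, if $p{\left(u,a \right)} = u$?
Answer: $41769$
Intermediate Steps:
$117 \cdot 357 + p{\left(\frac{0}{-11},1 \right)} = 117 \cdot 357 + \frac{0}{-11} = 41769 + 0 \left(- \frac{1}{11}\right) = 41769 + 0 = 41769$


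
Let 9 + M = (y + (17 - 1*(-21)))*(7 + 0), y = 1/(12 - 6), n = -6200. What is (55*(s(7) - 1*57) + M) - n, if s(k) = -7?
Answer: 17629/6 ≈ 2938.2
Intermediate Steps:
y = ⅙ (y = 1/6 = ⅙ ≈ 0.16667)
M = 1549/6 (M = -9 + (⅙ + (17 - 1*(-21)))*(7 + 0) = -9 + (⅙ + (17 + 21))*7 = -9 + (⅙ + 38)*7 = -9 + (229/6)*7 = -9 + 1603/6 = 1549/6 ≈ 258.17)
(55*(s(7) - 1*57) + M) - n = (55*(-7 - 1*57) + 1549/6) - 1*(-6200) = (55*(-7 - 57) + 1549/6) + 6200 = (55*(-64) + 1549/6) + 6200 = (-3520 + 1549/6) + 6200 = -19571/6 + 6200 = 17629/6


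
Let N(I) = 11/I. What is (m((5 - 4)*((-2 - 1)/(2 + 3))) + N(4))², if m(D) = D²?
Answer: 96721/10000 ≈ 9.6721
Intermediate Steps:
(m((5 - 4)*((-2 - 1)/(2 + 3))) + N(4))² = (((5 - 4)*((-2 - 1)/(2 + 3)))² + 11/4)² = ((1*(-3/5))² + 11*(¼))² = ((1*(-3*⅕))² + 11/4)² = ((1*(-⅗))² + 11/4)² = ((-⅗)² + 11/4)² = (9/25 + 11/4)² = (311/100)² = 96721/10000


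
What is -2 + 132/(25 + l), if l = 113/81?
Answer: 3208/1069 ≈ 3.0009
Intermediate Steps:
l = 113/81 (l = 113*(1/81) = 113/81 ≈ 1.3951)
-2 + 132/(25 + l) = -2 + 132/(25 + 113/81) = -2 + 132/(2138/81) = -2 + (81/2138)*132 = -2 + 5346/1069 = 3208/1069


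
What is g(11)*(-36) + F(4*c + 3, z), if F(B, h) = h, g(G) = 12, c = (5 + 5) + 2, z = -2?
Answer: -434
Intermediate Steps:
c = 12 (c = 10 + 2 = 12)
g(11)*(-36) + F(4*c + 3, z) = 12*(-36) - 2 = -432 - 2 = -434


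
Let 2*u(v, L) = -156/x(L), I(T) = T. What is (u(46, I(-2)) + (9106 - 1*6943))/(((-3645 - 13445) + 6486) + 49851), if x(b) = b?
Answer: 2202/39247 ≈ 0.056106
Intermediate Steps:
u(v, L) = -78/L (u(v, L) = (-156/L)/2 = -78/L)
(u(46, I(-2)) + (9106 - 1*6943))/(((-3645 - 13445) + 6486) + 49851) = (-78/(-2) + (9106 - 1*6943))/(((-3645 - 13445) + 6486) + 49851) = (-78*(-1/2) + (9106 - 6943))/((-17090 + 6486) + 49851) = (39 + 2163)/(-10604 + 49851) = 2202/39247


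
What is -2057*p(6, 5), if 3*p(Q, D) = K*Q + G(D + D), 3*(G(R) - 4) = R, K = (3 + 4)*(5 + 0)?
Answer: -1341164/9 ≈ -1.4902e+5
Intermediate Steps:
K = 35 (K = 7*5 = 35)
G(R) = 4 + R/3
p(Q, D) = 4/3 + 2*D/9 + 35*Q/3 (p(Q, D) = (35*Q + (4 + (D + D)/3))/3 = (35*Q + (4 + (2*D)/3))/3 = (35*Q + (4 + 2*D/3))/3 = (4 + 35*Q + 2*D/3)/3 = 4/3 + 2*D/9 + 35*Q/3)
-2057*p(6, 5) = -2057*(4/3 + (2/9)*5 + (35/3)*6) = -2057*(4/3 + 10/9 + 70) = -2057*652/9 = -1341164/9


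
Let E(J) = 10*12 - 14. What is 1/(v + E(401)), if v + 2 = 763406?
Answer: 1/763510 ≈ 1.3097e-6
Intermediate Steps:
v = 763404 (v = -2 + 763406 = 763404)
E(J) = 106 (E(J) = 120 - 14 = 106)
1/(v + E(401)) = 1/(763404 + 106) = 1/763510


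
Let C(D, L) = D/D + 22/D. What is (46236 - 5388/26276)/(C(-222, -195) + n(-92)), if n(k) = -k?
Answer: 33713246007/67739528 ≈ 497.69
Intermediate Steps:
C(D, L) = 1 + 22/D
(46236 - 5388/26276)/(C(-222, -195) + n(-92)) = (46236 - 5388/26276)/((22 - 222)/(-222) - 1*(-92)) = (46236 - 5388*1/26276)/(-1/222*(-200) + 92) = (46236 - 1347/6569)/(100/111 + 92) = 303722937/(6569*(10312/111)) = (303722937/6569)*(111/10312) = 33713246007/67739528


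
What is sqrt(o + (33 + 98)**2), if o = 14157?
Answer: sqrt(31318) ≈ 176.97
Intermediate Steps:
sqrt(o + (33 + 98)**2) = sqrt(14157 + (33 + 98)**2) = sqrt(14157 + 131**2) = sqrt(14157 + 17161) = sqrt(31318)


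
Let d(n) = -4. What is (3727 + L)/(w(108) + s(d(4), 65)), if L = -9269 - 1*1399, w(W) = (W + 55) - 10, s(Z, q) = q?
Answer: -6941/218 ≈ -31.839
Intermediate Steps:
w(W) = 45 + W (w(W) = (55 + W) - 10 = 45 + W)
L = -10668 (L = -9269 - 1399 = -10668)
(3727 + L)/(w(108) + s(d(4), 65)) = (3727 - 10668)/((45 + 108) + 65) = -6941/(153 + 65) = -6941/218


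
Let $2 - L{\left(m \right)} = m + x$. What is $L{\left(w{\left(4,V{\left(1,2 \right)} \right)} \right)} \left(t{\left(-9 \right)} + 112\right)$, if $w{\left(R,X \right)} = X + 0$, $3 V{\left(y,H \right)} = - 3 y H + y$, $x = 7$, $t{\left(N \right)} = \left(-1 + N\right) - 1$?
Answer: $- \frac{1010}{3} \approx -336.67$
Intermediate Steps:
$t{\left(N \right)} = -2 + N$
$V{\left(y,H \right)} = \frac{y}{3} - H y$ ($V{\left(y,H \right)} = \frac{- 3 y H + y}{3} = \frac{- 3 H y + y}{3} = \frac{y - 3 H y}{3} = \frac{y}{3} - H y$)
$w{\left(R,X \right)} = X$
$L{\left(m \right)} = -5 - m$ ($L{\left(m \right)} = 2 - \left(m + 7\right) = 2 - \left(7 + m\right) = -5 - m$)
$L{\left(w{\left(4,V{\left(1,2 \right)} \right)} \right)} \left(t{\left(-9 \right)} + 112\right) = \left(-5 - 1 \left(\frac{1}{3} - 2\right)\right) \left(\left(-2 - 9\right) + 112\right) = \left(-5 - 1 \left(\frac{1}{3} - 2\right)\right) \left(-11 + 112\right) = \left(-5 - 1 \left(- \frac{5}{3}\right)\right) 101 = \left(-5 - - \frac{5}{3}\right) 101 = \left(-5 + \frac{5}{3}\right) 101 = \left(- \frac{10}{3}\right) 101 = - \frac{1010}{3}$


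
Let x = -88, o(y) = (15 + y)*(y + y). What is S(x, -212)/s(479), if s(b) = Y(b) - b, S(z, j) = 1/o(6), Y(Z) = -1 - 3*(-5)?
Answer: -1/117180 ≈ -8.5339e-6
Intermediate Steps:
o(y) = 2*y*(15 + y) (o(y) = (15 + y)*(2*y) = 2*y*(15 + y))
Y(Z) = 14 (Y(Z) = -1 + 15 = 14)
S(z, j) = 1/252 (S(z, j) = 1/(2*6*(15 + 6)) = 1/(2*6*21) = 1/252)
s(b) = 14 - b
S(x, -212)/s(479) = 1/(252*(14 - 1*479)) = 1/(252*(14 - 479)) = (1/252)/(-465) = (1/252)*(-1/465) = -1/117180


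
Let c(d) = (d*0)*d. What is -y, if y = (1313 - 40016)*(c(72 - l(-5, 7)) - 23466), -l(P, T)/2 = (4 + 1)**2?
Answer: -908204598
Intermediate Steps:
l(P, T) = -50 (l(P, T) = -2*(4 + 1)**2 = -2*5**2 = -2*25 = -50)
c(d) = 0 (c(d) = 0*d = 0)
y = 908204598 (y = (1313 - 40016)*(0 - 23466) = -38703*(-23466) = 908204598)
-y = -1*908204598 = -908204598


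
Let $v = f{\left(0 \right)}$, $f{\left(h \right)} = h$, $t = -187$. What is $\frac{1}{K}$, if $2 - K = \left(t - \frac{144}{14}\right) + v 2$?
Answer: $\frac{7}{1395} \approx 0.0050179$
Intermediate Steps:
$v = 0$
$K = \frac{1395}{7}$ ($K = 2 - \left(\left(-187 - \frac{144}{14}\right) + 0 \cdot 2\right) = 2 - \left(\left(-187 - \frac{72}{7}\right) + 0\right) = 2 - \left(- \frac{1381}{7} + 0\right) = 2 - - \frac{1381}{7} = 2 + \frac{1381}{7} = \frac{1395}{7} \approx 199.29$)
$\frac{1}{K} = \frac{1}{\frac{1395}{7}} = \frac{7}{1395}$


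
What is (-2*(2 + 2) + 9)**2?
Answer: 1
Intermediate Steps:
(-2*(2 + 2) + 9)**2 = (-2*4 + 9)**2 = (-8 + 9)**2 = 1**2 = 1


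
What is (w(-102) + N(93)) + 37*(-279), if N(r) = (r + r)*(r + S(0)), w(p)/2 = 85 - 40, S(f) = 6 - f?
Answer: 8181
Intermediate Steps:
w(p) = 90 (w(p) = 2*(85 - 40) = 2*45 = 90)
N(r) = 2*r*(6 + r) (N(r) = (r + r)*(r + (6 - 1*0)) = (2*r)*(r + (6 + 0)) = (2*r)*(r + 6) = (2*r)*(6 + r) = 2*r*(6 + r))
(w(-102) + N(93)) + 37*(-279) = (90 + 2*93*(6 + 93)) + 37*(-279) = (90 + 2*93*99) - 10323 = (90 + 18414) - 10323 = 18504 - 10323 = 8181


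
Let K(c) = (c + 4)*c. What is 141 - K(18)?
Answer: -255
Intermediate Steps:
K(c) = c*(4 + c) (K(c) = (4 + c)*c = c*(4 + c))
141 - K(18) = 141 - 18*(4 + 18) = 141 - 18*22 = 141 - 1*396 = 141 - 396 = -255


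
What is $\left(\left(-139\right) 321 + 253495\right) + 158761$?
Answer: $367637$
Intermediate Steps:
$\left(\left(-139\right) 321 + 253495\right) + 158761 = \left(-44619 + 253495\right) + 158761 = 208876 + 158761 = 367637$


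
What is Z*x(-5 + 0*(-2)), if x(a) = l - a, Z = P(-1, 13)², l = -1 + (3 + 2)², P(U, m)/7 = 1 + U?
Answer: 0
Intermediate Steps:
P(U, m) = 7 + 7*U (P(U, m) = 7*(1 + U) = 7 + 7*U)
l = 24 (l = -1 + 5² = -1 + 25 = 24)
Z = 0 (Z = (7 + 7*(-1))² = (7 - 7)² = 0² = 0)
x(a) = 24 - a
Z*x(-5 + 0*(-2)) = 0*(24 - (-5 + 0*(-2))) = 0*(24 - (-5 + 0)) = 0*(24 - 1*(-5)) = 0*(24 + 5) = 0*29 = 0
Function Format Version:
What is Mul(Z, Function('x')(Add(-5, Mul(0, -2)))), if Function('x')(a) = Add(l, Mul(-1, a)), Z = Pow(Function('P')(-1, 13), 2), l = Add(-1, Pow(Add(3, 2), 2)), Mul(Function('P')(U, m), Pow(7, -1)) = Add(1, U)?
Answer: 0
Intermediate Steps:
Function('P')(U, m) = Add(7, Mul(7, U)) (Function('P')(U, m) = Mul(7, Add(1, U)) = Add(7, Mul(7, U)))
l = 24 (l = Add(-1, Pow(5, 2)) = Add(-1, 25) = 24)
Z = 0 (Z = Pow(Add(7, Mul(7, -1)), 2) = Pow(Add(7, -7), 2) = Pow(0, 2) = 0)
Function('x')(a) = Add(24, Mul(-1, a))
Mul(Z, Function('x')(Add(-5, Mul(0, -2)))) = Mul(0, Add(24, Mul(-1, Add(-5, Mul(0, -2))))) = Mul(0, Add(24, Mul(-1, Add(-5, 0)))) = Mul(0, Add(24, Mul(-1, -5))) = Mul(0, Add(24, 5)) = Mul(0, 29) = 0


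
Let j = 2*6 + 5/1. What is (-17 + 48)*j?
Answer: 527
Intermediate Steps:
j = 17 (j = 12 + 5*1 = 12 + 5 = 17)
(-17 + 48)*j = (-17 + 48)*17 = 31*17 = 527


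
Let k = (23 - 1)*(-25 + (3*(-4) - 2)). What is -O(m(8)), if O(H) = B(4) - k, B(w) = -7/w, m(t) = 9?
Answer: -3425/4 ≈ -856.25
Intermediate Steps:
k = -858 (k = 22*(-25 + (-12 - 2)) = 22*(-25 - 14) = 22*(-39) = -858)
O(H) = 3425/4 (O(H) = -7/4 - 1*(-858) = -7*¼ + 858 = -7/4 + 858 = 3425/4)
-O(m(8)) = -1*3425/4 = -3425/4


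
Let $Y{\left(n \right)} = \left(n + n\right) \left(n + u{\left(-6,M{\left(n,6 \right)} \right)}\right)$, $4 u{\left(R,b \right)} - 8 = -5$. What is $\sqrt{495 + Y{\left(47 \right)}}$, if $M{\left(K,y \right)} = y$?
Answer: $\frac{\sqrt{19934}}{2} \approx 70.594$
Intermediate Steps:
$u{\left(R,b \right)} = \frac{3}{4}$ ($u{\left(R,b \right)} = 2 + \frac{1}{4} \left(-5\right) = 2 - \frac{5}{4} = \frac{3}{4}$)
$Y{\left(n \right)} = 2 n \left(\frac{3}{4} + n\right)$ ($Y{\left(n \right)} = \left(n + n\right) \left(n + \frac{3}{4}\right) = 2 n \left(\frac{3}{4} + n\right)$)
$\sqrt{495 + Y{\left(47 \right)}} = \sqrt{495 + \frac{1}{2} \cdot 47 \left(3 + 4 \cdot 47\right)} = \sqrt{495 + \frac{1}{2} \cdot 47 \left(3 + 188\right)} = \sqrt{495 + \frac{1}{2} \cdot 47 \cdot 191} = \sqrt{495 + \frac{8977}{2}} = \sqrt{\frac{9967}{2}} = \frac{\sqrt{19934}}{2}$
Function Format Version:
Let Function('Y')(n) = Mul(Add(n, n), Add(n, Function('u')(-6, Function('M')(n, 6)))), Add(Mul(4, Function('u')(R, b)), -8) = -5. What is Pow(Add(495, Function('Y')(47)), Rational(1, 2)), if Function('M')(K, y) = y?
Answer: Mul(Rational(1, 2), Pow(19934, Rational(1, 2))) ≈ 70.594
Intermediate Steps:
Function('u')(R, b) = Rational(3, 4) (Function('u')(R, b) = Add(2, Mul(Rational(1, 4), -5)) = Add(2, Rational(-5, 4)) = Rational(3, 4))
Function('Y')(n) = Mul(2, n, Add(Rational(3, 4), n)) (Function('Y')(n) = Mul(Add(n, n), Add(n, Rational(3, 4))) = Mul(Mul(2, n), Add(Rational(3, 4), n)) = Mul(2, n, Add(Rational(3, 4), n)))
Pow(Add(495, Function('Y')(47)), Rational(1, 2)) = Pow(Add(495, Mul(Rational(1, 2), 47, Add(3, Mul(4, 47)))), Rational(1, 2)) = Pow(Add(495, Mul(Rational(1, 2), 47, Add(3, 188))), Rational(1, 2)) = Pow(Add(495, Mul(Rational(1, 2), 47, 191)), Rational(1, 2)) = Pow(Add(495, Rational(8977, 2)), Rational(1, 2)) = Pow(Rational(9967, 2), Rational(1, 2)) = Mul(Rational(1, 2), Pow(19934, Rational(1, 2)))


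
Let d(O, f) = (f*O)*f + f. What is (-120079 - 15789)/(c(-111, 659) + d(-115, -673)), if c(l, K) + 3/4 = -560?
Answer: 543472/208352275 ≈ 0.0026084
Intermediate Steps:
c(l, K) = -2243/4 (c(l, K) = -3/4 - 560 = -2243/4)
d(O, f) = f + O*f**2 (d(O, f) = (O*f)*f + f = O*f**2 + f = f + O*f**2)
(-120079 - 15789)/(c(-111, 659) + d(-115, -673)) = (-120079 - 15789)/(-2243/4 - 673*(1 - 115*(-673))) = -135868/(-2243/4 - 673*(1 + 77395)) = -135868/(-2243/4 - 673*77396) = -135868/(-2243/4 - 52087508) = -135868/(-208352275/4) = -135868*(-4/208352275) = 543472/208352275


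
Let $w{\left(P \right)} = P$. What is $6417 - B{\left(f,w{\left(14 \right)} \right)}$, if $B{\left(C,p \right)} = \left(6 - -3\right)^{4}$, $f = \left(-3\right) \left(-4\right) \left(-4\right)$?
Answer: $-144$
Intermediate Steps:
$f = -48$ ($f = 12 \left(-4\right) = -48$)
$B{\left(C,p \right)} = 6561$ ($B{\left(C,p \right)} = \left(6 + 3\right)^{4} = 9^{4} = 6561$)
$6417 - B{\left(f,w{\left(14 \right)} \right)} = 6417 - 6561 = -144$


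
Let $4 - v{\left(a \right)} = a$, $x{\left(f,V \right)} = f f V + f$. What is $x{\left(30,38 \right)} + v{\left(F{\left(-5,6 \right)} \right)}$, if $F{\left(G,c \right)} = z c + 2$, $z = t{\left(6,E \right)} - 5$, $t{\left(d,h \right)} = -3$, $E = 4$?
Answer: $34280$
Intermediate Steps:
$x{\left(f,V \right)} = f + V f^{2}$ ($x{\left(f,V \right)} = f^{2} V + f = V f^{2} + f = f + V f^{2}$)
$z = -8$ ($z = -3 - 5 = -8$)
$F{\left(G,c \right)} = 2 - 8 c$ ($F{\left(G,c \right)} = - 8 c + 2 = 2 - 8 c$)
$v{\left(a \right)} = 4 - a$
$x{\left(30,38 \right)} + v{\left(F{\left(-5,6 \right)} \right)} = 30 \left(1 + 38 \cdot 30\right) + \left(4 - \left(2 - 48\right)\right) = 30 \left(1 + 1140\right) + \left(4 - \left(2 - 48\right)\right) = 30 \cdot 1141 + \left(4 - -46\right) = 34230 + \left(4 + 46\right) = 34230 + 50 = 34280$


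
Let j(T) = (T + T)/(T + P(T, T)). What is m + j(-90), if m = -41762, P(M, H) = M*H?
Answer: -3716820/89 ≈ -41762.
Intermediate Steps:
P(M, H) = H*M
j(T) = 2*T/(T + T**2) (j(T) = (T + T)/(T + T*T) = (2*T)/(T + T**2) = 2*T/(T + T**2))
m + j(-90) = -41762 + 2/(1 - 90) = -41762 + 2/(-89) = -41762 + 2*(-1/89) = -41762 - 2/89 = -3716820/89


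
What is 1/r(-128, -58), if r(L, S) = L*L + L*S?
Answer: 1/23808 ≈ 4.2003e-5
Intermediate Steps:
r(L, S) = L² + L*S
1/r(-128, -58) = 1/(-128*(-128 - 58)) = 1/(-128*(-186)) = 1/23808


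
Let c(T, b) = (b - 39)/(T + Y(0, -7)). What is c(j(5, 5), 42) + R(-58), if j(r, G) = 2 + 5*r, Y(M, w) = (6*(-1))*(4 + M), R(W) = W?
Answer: -57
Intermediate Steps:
Y(M, w) = -24 - 6*M (Y(M, w) = -6*(4 + M) = -24 - 6*M)
c(T, b) = (-39 + b)/(-24 + T) (c(T, b) = (b - 39)/(T + (-24 - 6*0)) = (-39 + b)/(T + (-24 + 0)) = (-39 + b)/(T - 24) = (-39 + b)/(-24 + T))
c(j(5, 5), 42) + R(-58) = (-39 + 42)/(-24 + (2 + 5*5)) - 58 = 3/(-24 + (2 + 25)) - 58 = 3/(-24 + 27) - 58 = 3/3 - 58 = (⅓)*3 - 58 = 1 - 58 = -57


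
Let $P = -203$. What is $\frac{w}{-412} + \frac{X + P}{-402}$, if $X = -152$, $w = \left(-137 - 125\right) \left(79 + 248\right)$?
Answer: $\frac{4323401}{20703} \approx 208.83$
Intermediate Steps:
$w = -85674$ ($w = \left(-262\right) 327 = -85674$)
$\frac{w}{-412} + \frac{X + P}{-402} = - \frac{85674}{-412} + \frac{-152 - 203}{-402} = \left(-85674\right) \left(- \frac{1}{412}\right) - - \frac{355}{402} = \frac{42837}{206} + \frac{355}{402} = \frac{4323401}{20703}$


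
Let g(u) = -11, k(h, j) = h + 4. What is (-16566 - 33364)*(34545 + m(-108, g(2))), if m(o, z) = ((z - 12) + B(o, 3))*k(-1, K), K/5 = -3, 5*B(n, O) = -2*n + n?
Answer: -1724622144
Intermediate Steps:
B(n, O) = -n/5 (B(n, O) = (-2*n + n)/5 = (-n)/5 = -n/5)
K = -15 (K = 5*(-3) = -15)
k(h, j) = 4 + h
m(o, z) = -36 + 3*z - 3*o/5 (m(o, z) = ((z - 12) - o/5)*(4 - 1) = ((-12 + z) - o/5)*3 = (-12 + z - o/5)*3 = -36 + 3*z - 3*o/5)
(-16566 - 33364)*(34545 + m(-108, g(2))) = (-16566 - 33364)*(34545 + (-36 + 3*(-11) - ⅗*(-108))) = -49930*(34545 + (-36 - 33 + 324/5)) = -49930*(34545 - 21/5) = -49930*172704/5 = -1724622144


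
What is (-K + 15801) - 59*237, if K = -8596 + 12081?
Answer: -1667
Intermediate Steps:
K = 3485
(-K + 15801) - 59*237 = (-1*3485 + 15801) - 59*237 = (-3485 + 15801) - 13983 = 12316 - 13983 = -1667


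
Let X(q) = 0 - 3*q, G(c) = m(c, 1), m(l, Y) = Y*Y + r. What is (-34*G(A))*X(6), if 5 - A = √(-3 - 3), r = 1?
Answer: 1224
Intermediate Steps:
A = 5 - I*√6 (A = 5 - √(-3 - 3) = 5 - √(-6) = 5 - I*√6 ≈ 5.0 - 2.4495*I)
m(l, Y) = 1 + Y² (m(l, Y) = Y*Y + 1 = Y² + 1 = 1 + Y²)
G(c) = 2 (G(c) = 1 + 1² = 1 + 1 = 2)
X(q) = -3*q
(-34*G(A))*X(6) = (-34*2)*(-3*6) = -68*(-18) = 1224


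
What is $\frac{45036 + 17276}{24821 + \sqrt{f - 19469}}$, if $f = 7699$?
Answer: $\frac{1546646152}{616093811} - \frac{62312 i \sqrt{11770}}{616093811} \approx 2.5104 - 0.010973 i$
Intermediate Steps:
$\frac{45036 + 17276}{24821 + \sqrt{f - 19469}} = \frac{45036 + 17276}{24821 + \sqrt{7699 - 19469}} = \frac{62312}{24821 + \sqrt{-11770}} = \frac{62312}{24821 + i \sqrt{11770}}$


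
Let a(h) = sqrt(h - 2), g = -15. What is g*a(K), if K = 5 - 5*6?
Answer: -45*I*sqrt(3) ≈ -77.942*I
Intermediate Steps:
K = -25 (K = 5 - 30 = -25)
a(h) = sqrt(-2 + h)
g*a(K) = -15*sqrt(-2 - 25) = -45*I*sqrt(3)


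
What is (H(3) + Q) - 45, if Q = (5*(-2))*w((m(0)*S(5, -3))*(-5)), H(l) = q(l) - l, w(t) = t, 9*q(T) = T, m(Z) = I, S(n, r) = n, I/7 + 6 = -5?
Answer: -57893/3 ≈ -19298.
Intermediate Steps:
I = -77 (I = -42 + 7*(-5) = -42 - 35 = -77)
m(Z) = -77
q(T) = T/9
H(l) = -8*l/9 (H(l) = l/9 - l = -8*l/9)
Q = -19250 (Q = (5*(-2))*(-77*5*(-5)) = -(-3850)*(-5) = -10*1925 = -19250)
(H(3) + Q) - 45 = (-8/9*3 - 19250) - 45 = (-8/3 - 19250) - 45 = -57758/3 - 45 = -57893/3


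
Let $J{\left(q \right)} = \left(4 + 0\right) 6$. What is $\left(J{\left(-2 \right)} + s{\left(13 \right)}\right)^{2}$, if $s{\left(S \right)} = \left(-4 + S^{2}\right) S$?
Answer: $4704561$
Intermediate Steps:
$s{\left(S \right)} = S \left(-4 + S^{2}\right)$
$J{\left(q \right)} = 24$ ($J{\left(q \right)} = 4 \cdot 6 = 24$)
$\left(J{\left(-2 \right)} + s{\left(13 \right)}\right)^{2} = \left(24 + 13 \left(-4 + 13^{2}\right)\right)^{2} = \left(24 + 13 \left(-4 + 169\right)\right)^{2} = \left(24 + 13 \cdot 165\right)^{2} = \left(24 + 2145\right)^{2} = 2169^{2} = 4704561$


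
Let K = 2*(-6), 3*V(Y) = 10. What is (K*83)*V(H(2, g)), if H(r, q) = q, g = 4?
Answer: -3320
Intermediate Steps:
V(Y) = 10/3 (V(Y) = (⅓)*10 = 10/3)
K = -12
(K*83)*V(H(2, g)) = -12*83*(10/3) = -996*10/3 = -3320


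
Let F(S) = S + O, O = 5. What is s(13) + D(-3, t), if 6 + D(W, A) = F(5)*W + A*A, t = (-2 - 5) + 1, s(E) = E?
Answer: 13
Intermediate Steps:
t = -6 (t = -7 + 1 = -6)
F(S) = 5 + S (F(S) = S + 5 = 5 + S)
D(W, A) = -6 + A**2 + 10*W (D(W, A) = -6 + ((5 + 5)*W + A*A) = -6 + (10*W + A**2) = -6 + (A**2 + 10*W) = -6 + A**2 + 10*W)
s(13) + D(-3, t) = 13 + (-6 + (-6)**2 + 10*(-3)) = 13 + (-6 + 36 - 30) = 13 + 0 = 13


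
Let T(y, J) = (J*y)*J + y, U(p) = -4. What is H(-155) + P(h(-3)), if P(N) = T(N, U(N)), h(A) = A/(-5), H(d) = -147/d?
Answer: 1728/155 ≈ 11.148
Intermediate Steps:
h(A) = -A/5 (h(A) = A*(-⅕) = -A/5)
T(y, J) = y + y*J² (T(y, J) = y*J² + y = y + y*J²)
P(N) = 17*N (P(N) = N*(1 + (-4)²) = N*(1 + 16) = N*17 = 17*N)
H(-155) + P(h(-3)) = -147/(-155) + 17*(-⅕*(-3)) = -147*(-1/155) + 17*(⅗) = 147/155 + 51/5 = 1728/155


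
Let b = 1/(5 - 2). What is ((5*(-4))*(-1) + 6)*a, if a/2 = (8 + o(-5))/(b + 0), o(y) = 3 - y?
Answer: 2496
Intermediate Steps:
b = ⅓ (b = 1/3 = ⅓ ≈ 0.33333)
a = 96 (a = 2*((8 + (3 - 1*(-5)))/(⅓ + 0)) = 2*((8 + (3 + 5))/(⅓)) = 2*((8 + 8)*3) = 2*(16*3) = 2*48 = 96)
((5*(-4))*(-1) + 6)*a = ((5*(-4))*(-1) + 6)*96 = (-20*(-1) + 6)*96 = (20 + 6)*96 = 26*96 = 2496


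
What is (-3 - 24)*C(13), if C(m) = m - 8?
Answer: -135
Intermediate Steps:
C(m) = -8 + m
(-3 - 24)*C(13) = (-3 - 24)*(-8 + 13) = -27*5 = -135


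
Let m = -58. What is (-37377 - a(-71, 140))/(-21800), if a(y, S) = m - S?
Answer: 37179/21800 ≈ 1.7055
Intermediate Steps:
a(y, S) = -58 - S
(-37377 - a(-71, 140))/(-21800) = (-37377 - (-58 - 1*140))/(-21800) = (-37377 - (-58 - 140))*(-1/21800) = (-37377 - 1*(-198))*(-1/21800) = (-37377 + 198)*(-1/21800) = -37179*(-1/21800) = 37179/21800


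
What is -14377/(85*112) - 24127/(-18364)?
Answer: -8582547/43706320 ≈ -0.19637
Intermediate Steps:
-14377/(85*112) - 24127/(-18364) = -14377/9520 - 24127*(-1/18364) = -14377*1/9520 + 24127/18364 = -14377/9520 + 24127/18364 = -8582547/43706320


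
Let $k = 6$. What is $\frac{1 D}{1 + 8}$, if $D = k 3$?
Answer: $2$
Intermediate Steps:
$D = 18$ ($D = 6 \cdot 3 = 18$)
$\frac{1 D}{1 + 8} = \frac{1 \cdot 18}{1 + 8} = \frac{18}{9} = 18 \cdot \frac{1}{9} = 2$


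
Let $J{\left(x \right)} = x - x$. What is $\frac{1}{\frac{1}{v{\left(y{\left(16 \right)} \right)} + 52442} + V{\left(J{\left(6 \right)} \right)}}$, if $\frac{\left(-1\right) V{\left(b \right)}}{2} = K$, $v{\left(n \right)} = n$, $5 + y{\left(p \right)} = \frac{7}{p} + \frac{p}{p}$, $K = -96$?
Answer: $\frac{839015}{161090896} \approx 0.0052083$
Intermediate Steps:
$J{\left(x \right)} = 0$
$y{\left(p \right)} = -4 + \frac{7}{p}$ ($y{\left(p \right)} = -5 + \left(\frac{7}{p} + \frac{p}{p}\right) = -5 + \left(\frac{7}{p} + 1\right) = -5 + \left(1 + \frac{7}{p}\right) = -4 + \frac{7}{p}$)
$V{\left(b \right)} = 192$ ($V{\left(b \right)} = \left(-2\right) \left(-96\right) = 192$)
$\frac{1}{\frac{1}{v{\left(y{\left(16 \right)} \right)} + 52442} + V{\left(J{\left(6 \right)} \right)}} = \frac{1}{\frac{1}{\left(-4 + \frac{7}{16}\right) + 52442} + 192} = \frac{1}{\frac{1}{- \frac{57}{16} + 52442} + 192} = \frac{1}{\frac{1}{\frac{839015}{16}} + 192} = \frac{1}{\frac{16}{839015} + 192} = \frac{1}{\frac{161090896}{839015}} = \frac{839015}{161090896}$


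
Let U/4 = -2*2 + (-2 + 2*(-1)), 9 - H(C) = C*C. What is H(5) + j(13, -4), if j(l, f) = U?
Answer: -48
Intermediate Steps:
H(C) = 9 - C² (H(C) = 9 - C*C = 9 - C²)
U = -32 (U = 4*(-2*2 + (-2 + 2*(-1))) = 4*(-4 + (-2 - 2)) = 4*(-4 - 4) = 4*(-8) = -32)
j(l, f) = -32
H(5) + j(13, -4) = (9 - 1*5²) - 32 = (9 - 1*25) - 32 = (9 - 25) - 32 = -16 - 32 = -48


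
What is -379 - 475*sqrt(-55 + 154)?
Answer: -379 - 1425*sqrt(11) ≈ -5105.2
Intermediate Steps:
-379 - 475*sqrt(-55 + 154) = -379 - 1425*sqrt(11)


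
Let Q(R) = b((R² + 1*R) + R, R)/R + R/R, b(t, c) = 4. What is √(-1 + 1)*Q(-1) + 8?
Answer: 8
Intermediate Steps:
Q(R) = 1 + 4/R (Q(R) = 4/R + R/R = 4/R + 1 = 1 + 4/R)
√(-1 + 1)*Q(-1) + 8 = √(-1 + 1)*((4 - 1)/(-1)) + 8 = √0*(-1*3) + 8 = 0*(-3) + 8 = 0 + 8 = 8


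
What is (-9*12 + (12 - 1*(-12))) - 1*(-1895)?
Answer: 1811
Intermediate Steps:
(-9*12 + (12 - 1*(-12))) - 1*(-1895) = (-108 + (12 + 12)) + 1895 = (-108 + 24) + 1895 = -84 + 1895 = 1811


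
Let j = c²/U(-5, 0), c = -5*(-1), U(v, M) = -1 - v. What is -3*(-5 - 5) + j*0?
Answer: 30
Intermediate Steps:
c = 5
j = 25/4 (j = 5²/(-1 - 1*(-5)) = 25/(-1 + 5) = 25/4 ≈ 6.2500)
-3*(-5 - 5) + j*0 = -3*(-5 - 5) + (25/4)*0 = -3*(-10) + 0 = 30 + 0 = 30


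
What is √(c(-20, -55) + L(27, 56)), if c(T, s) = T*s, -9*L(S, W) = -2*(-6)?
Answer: 4*√618/3 ≈ 33.146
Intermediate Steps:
L(S, W) = -4/3 (L(S, W) = -(-2)*(-6)/9 = -⅑*12 = -4/3)
√(c(-20, -55) + L(27, 56)) = √(-20*(-55) - 4/3) = √(1100 - 4/3) = √(3296/3) = 4*√618/3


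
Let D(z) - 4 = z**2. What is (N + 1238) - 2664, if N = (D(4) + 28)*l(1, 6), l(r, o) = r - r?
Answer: -1426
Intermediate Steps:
l(r, o) = 0
D(z) = 4 + z**2
N = 0 (N = ((4 + 4**2) + 28)*0 = ((4 + 16) + 28)*0 = (20 + 28)*0 = 48*0 = 0)
(N + 1238) - 2664 = (0 + 1238) - 2664 = 1238 - 2664 = -1426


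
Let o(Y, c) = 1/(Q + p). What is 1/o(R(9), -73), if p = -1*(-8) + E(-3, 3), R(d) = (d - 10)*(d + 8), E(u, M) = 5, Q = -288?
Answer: -275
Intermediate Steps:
R(d) = (-10 + d)*(8 + d)
p = 13 (p = -1*(-8) + 5 = 8 + 5 = 13)
o(Y, c) = -1/275 (o(Y, c) = 1/(-288 + 13) = 1/(-275) = -1/275)
1/o(R(9), -73) = 1/(-1/275) = -275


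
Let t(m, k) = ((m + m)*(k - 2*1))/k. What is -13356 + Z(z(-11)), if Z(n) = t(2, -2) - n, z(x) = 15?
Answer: -13363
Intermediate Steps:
t(m, k) = 2*m*(-2 + k)/k (t(m, k) = ((2*m)*(k - 2))/k = ((2*m)*(-2 + k))/k = (2*m*(-2 + k))/k = 2*m*(-2 + k)/k)
Z(n) = 8 - n (Z(n) = 2*2*(-2 - 2)/(-2) - n = 2*2*(-½)*(-4) - n = 8 - n)
-13356 + Z(z(-11)) = -13356 + (8 - 1*15) = -13356 + (8 - 15) = -13356 - 7 = -13363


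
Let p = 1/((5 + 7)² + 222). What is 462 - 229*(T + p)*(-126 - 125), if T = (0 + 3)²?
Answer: 189562397/366 ≈ 5.1793e+5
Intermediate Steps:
p = 1/366 (p = 1/(12² + 222) = 1/(144 + 222) = 1/366 ≈ 0.0027322)
T = 9 (T = 3² = 9)
462 - 229*(T + p)*(-126 - 125) = 462 - 229*(9 + 1/366)*(-126 - 125) = 462 - 754555*(-251)/366 = 462 - 229*(-827045/366) = 462 + 189393305/366 = 189562397/366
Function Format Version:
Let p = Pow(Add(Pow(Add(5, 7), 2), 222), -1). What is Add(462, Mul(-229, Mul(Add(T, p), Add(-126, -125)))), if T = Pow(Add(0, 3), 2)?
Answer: Rational(189562397, 366) ≈ 5.1793e+5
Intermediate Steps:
p = Rational(1, 366) (p = Pow(Add(Pow(12, 2), 222), -1) = Pow(Add(144, 222), -1) = Pow(366, -1) = Rational(1, 366) ≈ 0.0027322)
T = 9 (T = Pow(3, 2) = 9)
Add(462, Mul(-229, Mul(Add(T, p), Add(-126, -125)))) = Add(462, Mul(-229, Mul(Add(9, Rational(1, 366)), Add(-126, -125)))) = Add(462, Mul(-229, Mul(Rational(3295, 366), -251))) = Add(462, Mul(-229, Rational(-827045, 366))) = Add(462, Rational(189393305, 366)) = Rational(189562397, 366)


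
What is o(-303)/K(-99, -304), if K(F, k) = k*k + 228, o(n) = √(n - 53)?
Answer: I*√89/46322 ≈ 0.00020366*I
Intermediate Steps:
o(n) = √(-53 + n)
K(F, k) = 228 + k² (K(F, k) = k² + 228 = 228 + k²)
o(-303)/K(-99, -304) = √(-53 - 303)/(228 + (-304)²) = √(-356)/(228 + 92416) = (2*I*√89)/92644 = (2*I*√89)*(1/92644) = I*√89/46322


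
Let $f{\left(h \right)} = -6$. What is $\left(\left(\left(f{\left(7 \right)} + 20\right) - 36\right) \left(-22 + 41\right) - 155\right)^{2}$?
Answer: $328329$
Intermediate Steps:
$\left(\left(\left(f{\left(7 \right)} + 20\right) - 36\right) \left(-22 + 41\right) - 155\right)^{2} = \left(\left(\left(-6 + 20\right) - 36\right) \left(-22 + 41\right) - 155\right)^{2} = \left(\left(14 - 36\right) 19 - 155\right)^{2} = \left(\left(-22\right) 19 - 155\right)^{2} = \left(-418 - 155\right)^{2} = \left(-573\right)^{2} = 328329$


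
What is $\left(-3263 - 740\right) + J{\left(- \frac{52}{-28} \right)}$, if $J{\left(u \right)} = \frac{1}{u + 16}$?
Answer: $- \frac{500368}{125} \approx -4002.9$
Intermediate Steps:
$J{\left(u \right)} = \frac{1}{16 + u}$
$\left(-3263 - 740\right) + J{\left(- \frac{52}{-28} \right)} = \left(-3263 - 740\right) + \frac{1}{16 - \frac{52}{-28}} = -4003 + \frac{1}{16 - - \frac{13}{7}} = -4003 + \frac{1}{16 + \frac{13}{7}} = -4003 + \frac{1}{\frac{125}{7}} = -4003 + \frac{7}{125} = - \frac{500368}{125}$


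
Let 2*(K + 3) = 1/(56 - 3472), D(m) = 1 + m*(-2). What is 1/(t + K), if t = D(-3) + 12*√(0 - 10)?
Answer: 62232688/22653509163 - 186704896*I*√10/22653509163 ≈ 0.0027472 - 0.026063*I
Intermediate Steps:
D(m) = 1 - 2*m
t = 7 + 12*I*√10 (t = (1 - 2*(-3)) + 12*√(0 - 10) = (1 + 6) + 12*√(-10) = 7 + 12*(I*√10) = 7 + 12*I*√10 ≈ 7.0 + 37.947*I)
K = -20497/6832 (K = -3 + 1/(2*(56 - 3472)) = -3 + (½)/(-3416) = -3 + (½)*(-1/3416) = -3 - 1/6832 = -20497/6832 ≈ -3.0001)
1/(t + K) = 1/((7 + 12*I*√10) - 20497/6832) = 1/(27327/6832 + 12*I*√10)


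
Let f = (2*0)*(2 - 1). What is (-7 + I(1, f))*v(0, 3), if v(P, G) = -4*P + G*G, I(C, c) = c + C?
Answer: -54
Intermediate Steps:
f = 0 (f = 0*1 = 0)
I(C, c) = C + c
v(P, G) = G**2 - 4*P (v(P, G) = -4*P + G**2 = G**2 - 4*P)
(-7 + I(1, f))*v(0, 3) = (-7 + (1 + 0))*(3**2 - 4*0) = (-7 + 1)*(9 + 0) = -6*9 = -54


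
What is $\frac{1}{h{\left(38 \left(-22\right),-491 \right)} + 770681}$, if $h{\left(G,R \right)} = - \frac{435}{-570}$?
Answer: $\frac{38}{29285907} \approx 1.2976 \cdot 10^{-6}$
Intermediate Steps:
$h{\left(G,R \right)} = \frac{29}{38}$ ($h{\left(G,R \right)} = \left(-435\right) \left(- \frac{1}{570}\right) = \frac{29}{38}$)
$\frac{1}{h{\left(38 \left(-22\right),-491 \right)} + 770681} = \frac{1}{\frac{29}{38} + 770681} = \frac{1}{\frac{29285907}{38}} = \frac{38}{29285907}$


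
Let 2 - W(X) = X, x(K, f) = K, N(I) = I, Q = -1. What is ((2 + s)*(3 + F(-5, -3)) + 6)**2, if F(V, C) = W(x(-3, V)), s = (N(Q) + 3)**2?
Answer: 2916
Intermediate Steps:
s = 4 (s = (-1 + 3)**2 = 2**2 = 4)
W(X) = 2 - X
F(V, C) = 5 (F(V, C) = 2 - 1*(-3) = 2 + 3 = 5)
((2 + s)*(3 + F(-5, -3)) + 6)**2 = ((2 + 4)*(3 + 5) + 6)**2 = (6*8 + 6)**2 = (48 + 6)**2 = 54**2 = 2916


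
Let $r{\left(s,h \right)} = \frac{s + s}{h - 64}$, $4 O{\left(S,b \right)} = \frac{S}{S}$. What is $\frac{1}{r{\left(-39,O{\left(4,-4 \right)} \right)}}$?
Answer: $\frac{85}{104} \approx 0.81731$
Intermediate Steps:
$O{\left(S,b \right)} = \frac{1}{4}$ ($O{\left(S,b \right)} = \frac{S \frac{1}{S}}{4} = \frac{1}{4} \cdot 1 = \frac{1}{4}$)
$r{\left(s,h \right)} = \frac{2 s}{-64 + h}$
$\frac{1}{r{\left(-39,O{\left(4,-4 \right)} \right)}} = \frac{1}{2 \left(-39\right) \frac{1}{-64 + \frac{1}{4}}} = \frac{1}{2 \left(-39\right) \frac{1}{- \frac{255}{4}}} = \frac{1}{2 \left(-39\right) \left(- \frac{4}{255}\right)} = \frac{1}{\frac{104}{85}} = \frac{85}{104}$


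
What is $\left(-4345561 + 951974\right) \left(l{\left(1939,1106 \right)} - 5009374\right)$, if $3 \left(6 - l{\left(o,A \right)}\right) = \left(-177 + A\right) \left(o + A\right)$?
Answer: $20199658080861$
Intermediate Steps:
$l{\left(o,A \right)} = 6 - \frac{\left(-177 + A\right) \left(A + o\right)}{3}$ ($l{\left(o,A \right)} = 6 - \frac{\left(-177 + A\right) \left(o + A\right)}{3} = 6 - \frac{\left(-177 + A\right) \left(A + o\right)}{3}$)
$\left(-4345561 + 951974\right) \left(l{\left(1939,1106 \right)} - 5009374\right) = \left(-4345561 + 951974\right) \left(\left(6 + 59 \cdot 1106 + 59 \cdot 1939 - \frac{1106^{2}}{3} - \frac{1106}{3} \cdot 1939\right) - 5009374\right) = - 3393587 \left(\left(6 + 65254 + 114401 - \frac{1223236}{3} - \frac{2144534}{3}\right) - 5009374\right) = - 3393587 \left(-942929 - 5009374\right) = \left(-3393587\right) \left(-5952303\right) = 20199658080861$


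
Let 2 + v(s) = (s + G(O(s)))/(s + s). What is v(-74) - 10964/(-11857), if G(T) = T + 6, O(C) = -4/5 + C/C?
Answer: -5415477/8774180 ≈ -0.61721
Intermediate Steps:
O(C) = 1/5 (O(C) = -4*1/5 + 1 = -4/5 + 1 = 1/5)
G(T) = 6 + T
v(s) = -2 + (31/5 + s)/(2*s) (v(s) = -2 + (s + (6 + 1/5))/(s + s) = -2 + (s + 31/5)/((2*s)) = -2 + (31/5 + s)*(1/(2*s)) = -2 + (31/5 + s)/(2*s))
v(-74) - 10964/(-11857) = (1/10)*(31 - 15*(-74))/(-74) - 10964/(-11857) = (1/10)*(-1/74)*(31 + 1110) - 10964*(-1/11857) = (1/10)*(-1/74)*1141 + 10964/11857 = -1141/740 + 10964/11857 = -5415477/8774180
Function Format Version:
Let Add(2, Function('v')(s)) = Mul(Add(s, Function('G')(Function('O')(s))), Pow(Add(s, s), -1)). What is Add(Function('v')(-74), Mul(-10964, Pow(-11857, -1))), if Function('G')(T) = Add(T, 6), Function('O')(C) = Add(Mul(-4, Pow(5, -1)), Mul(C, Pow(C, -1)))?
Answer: Rational(-5415477, 8774180) ≈ -0.61721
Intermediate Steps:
Function('O')(C) = Rational(1, 5) (Function('O')(C) = Add(Mul(-4, Rational(1, 5)), 1) = Add(Rational(-4, 5), 1) = Rational(1, 5))
Function('G')(T) = Add(6, T)
Function('v')(s) = Add(-2, Mul(Rational(1, 2), Pow(s, -1), Add(Rational(31, 5), s))) (Function('v')(s) = Add(-2, Mul(Add(s, Add(6, Rational(1, 5))), Pow(Add(s, s), -1))) = Add(-2, Mul(Add(s, Rational(31, 5)), Pow(Mul(2, s), -1))) = Add(-2, Mul(Add(Rational(31, 5), s), Mul(Rational(1, 2), Pow(s, -1)))) = Add(-2, Mul(Rational(1, 2), Pow(s, -1), Add(Rational(31, 5), s))))
Add(Function('v')(-74), Mul(-10964, Pow(-11857, -1))) = Add(Mul(Rational(1, 10), Pow(-74, -1), Add(31, Mul(-15, -74))), Mul(-10964, Pow(-11857, -1))) = Add(Mul(Rational(1, 10), Rational(-1, 74), Add(31, 1110)), Mul(-10964, Rational(-1, 11857))) = Add(Mul(Rational(1, 10), Rational(-1, 74), 1141), Rational(10964, 11857)) = Add(Rational(-1141, 740), Rational(10964, 11857)) = Rational(-5415477, 8774180)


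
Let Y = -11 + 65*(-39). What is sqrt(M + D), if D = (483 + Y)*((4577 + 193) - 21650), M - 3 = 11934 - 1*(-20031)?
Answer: 4*sqrt(2178463) ≈ 5903.8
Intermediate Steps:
M = 31968 (M = 3 + (11934 - 1*(-20031)) = 3 + (11934 + 20031) = 3 + 31965 = 31968)
Y = -2546 (Y = -11 - 2535 = -2546)
D = 34823440 (D = (483 - 2546)*((4577 + 193) - 21650) = -2063*(4770 - 21650) = -2063*(-16880) = 34823440)
sqrt(M + D) = sqrt(31968 + 34823440) = sqrt(34855408) = 4*sqrt(2178463)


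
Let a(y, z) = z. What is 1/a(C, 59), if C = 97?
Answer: 1/59 ≈ 0.016949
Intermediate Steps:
1/a(C, 59) = 1/59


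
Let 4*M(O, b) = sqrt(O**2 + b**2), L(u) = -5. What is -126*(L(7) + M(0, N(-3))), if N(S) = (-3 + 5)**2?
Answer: 504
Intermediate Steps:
N(S) = 4 (N(S) = 2**2 = 4)
M(O, b) = sqrt(O**2 + b**2)/4
-126*(L(7) + M(0, N(-3))) = -126*(-5 + sqrt(0**2 + 4**2)/4) = -126*(-5 + sqrt(0 + 16)/4) = -126*(-5 + sqrt(16)/4) = -126*(-5 + (1/4)*4) = -126*(-5 + 1) = -126*(-4) = 504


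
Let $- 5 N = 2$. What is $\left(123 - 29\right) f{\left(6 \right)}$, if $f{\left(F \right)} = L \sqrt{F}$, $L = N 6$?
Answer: $- \frac{1128 \sqrt{6}}{5} \approx -552.6$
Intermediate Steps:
$N = - \frac{2}{5}$ ($N = \left(- \frac{1}{5}\right) 2 = - \frac{2}{5} \approx -0.4$)
$L = - \frac{12}{5}$ ($L = \left(- \frac{2}{5}\right) 6 = - \frac{12}{5} \approx -2.4$)
$f{\left(F \right)} = - \frac{12 \sqrt{F}}{5}$
$\left(123 - 29\right) f{\left(6 \right)} = \left(123 - 29\right) \left(- \frac{12 \sqrt{6}}{5}\right) = 94 \left(- \frac{12 \sqrt{6}}{5}\right) = - \frac{1128 \sqrt{6}}{5}$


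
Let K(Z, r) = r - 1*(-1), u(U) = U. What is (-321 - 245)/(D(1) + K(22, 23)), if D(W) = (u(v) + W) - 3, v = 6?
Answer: -283/14 ≈ -20.214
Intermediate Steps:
K(Z, r) = 1 + r (K(Z, r) = r + 1 = 1 + r)
D(W) = 3 + W (D(W) = (6 + W) - 3 = 3 + W)
(-321 - 245)/(D(1) + K(22, 23)) = (-321 - 245)/((3 + 1) + (1 + 23)) = -566/(4 + 24) = -566/28 = -566*1/28 = -283/14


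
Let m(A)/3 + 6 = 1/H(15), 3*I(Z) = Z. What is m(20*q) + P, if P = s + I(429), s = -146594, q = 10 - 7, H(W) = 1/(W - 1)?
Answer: -146427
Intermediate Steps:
I(Z) = Z/3
H(W) = 1/(-1 + W)
q = 3
P = -146451 (P = -146594 + (⅓)*429 = -146594 + 143 = -146451)
m(A) = 24 (m(A) = -18 + 3/(1/(-1 + 15)) = -18 + 3/(1/14) = -18 + 3*14 = -18 + 42 = 24)
m(20*q) + P = 24 - 146451 = -146427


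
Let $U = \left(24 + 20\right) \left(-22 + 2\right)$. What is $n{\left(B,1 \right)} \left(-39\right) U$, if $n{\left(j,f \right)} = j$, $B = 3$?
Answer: $102960$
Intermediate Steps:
$U = -880$ ($U = 44 \left(-20\right) = -880$)
$n{\left(B,1 \right)} \left(-39\right) U = 3 \left(-39\right) \left(-880\right) = \left(-117\right) \left(-880\right) = 102960$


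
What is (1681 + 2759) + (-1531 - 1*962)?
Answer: 1947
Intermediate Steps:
(1681 + 2759) + (-1531 - 1*962) = 4440 + (-1531 - 962) = 4440 - 2493 = 1947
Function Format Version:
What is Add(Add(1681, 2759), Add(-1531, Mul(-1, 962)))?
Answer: 1947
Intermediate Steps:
Add(Add(1681, 2759), Add(-1531, Mul(-1, 962))) = Add(4440, Add(-1531, -962)) = Add(4440, -2493) = 1947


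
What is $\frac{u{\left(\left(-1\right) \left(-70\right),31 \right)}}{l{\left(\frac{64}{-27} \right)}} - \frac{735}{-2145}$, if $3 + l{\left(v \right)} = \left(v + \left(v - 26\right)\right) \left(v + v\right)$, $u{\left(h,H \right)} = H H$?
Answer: $\frac{105279964}{14879579} \approx 7.0755$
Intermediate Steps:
$u{\left(h,H \right)} = H^{2}$
$l{\left(v \right)} = -3 + 2 v \left(-26 + 2 v\right)$ ($l{\left(v \right)} = -3 + \left(v + \left(v - 26\right)\right) \left(v + v\right) = -3 + \left(v + \left(-26 + v\right)\right) 2 v = -3 + \left(-26 + 2 v\right) 2 v = -3 + 2 v \left(-26 + 2 v\right)$)
$\frac{u{\left(\left(-1\right) \left(-70\right),31 \right)}}{l{\left(\frac{64}{-27} \right)}} - \frac{735}{-2145} = \frac{31^{2}}{-3 - 52 \frac{64}{-27} + 4 \left(\frac{64}{-27}\right)^{2}} - \frac{735}{-2145} = \frac{961}{-3 - 52 \cdot 64 \left(- \frac{1}{27}\right) + 4 \left(64 \left(- \frac{1}{27}\right)\right)^{2}} - - \frac{49}{143} = \frac{961}{-3 - - \frac{3328}{27} + 4 \left(- \frac{64}{27}\right)^{2}} + \frac{49}{143} = \frac{961}{-3 + \frac{3328}{27} + 4 \cdot \frac{4096}{729}} + \frac{49}{143} = \frac{961}{-3 + \frac{3328}{27} + \frac{16384}{729}} + \frac{49}{143} = \frac{961}{\frac{104053}{729}} + \frac{49}{143} = 961 \cdot \frac{729}{104053} + \frac{49}{143} = \frac{700569}{104053} + \frac{49}{143} = \frac{105279964}{14879579}$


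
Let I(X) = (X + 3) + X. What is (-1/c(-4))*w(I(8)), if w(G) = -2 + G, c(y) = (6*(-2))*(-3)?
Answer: -17/36 ≈ -0.47222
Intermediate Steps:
c(y) = 36 (c(y) = -12*(-3) = 36)
I(X) = 3 + 2*X (I(X) = (3 + X) + X = 3 + 2*X)
(-1/c(-4))*w(I(8)) = (-1/36)*(-2 + (3 + 2*8)) = (-1*1/36)*(-2 + (3 + 16)) = -(-2 + 19)/36 = -1/36*17 = -17/36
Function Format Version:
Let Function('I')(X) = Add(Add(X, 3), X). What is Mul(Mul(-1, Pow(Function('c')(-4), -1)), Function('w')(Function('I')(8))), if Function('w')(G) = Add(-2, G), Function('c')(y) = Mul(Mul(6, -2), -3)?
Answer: Rational(-17, 36) ≈ -0.47222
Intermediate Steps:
Function('c')(y) = 36 (Function('c')(y) = Mul(-12, -3) = 36)
Function('I')(X) = Add(3, Mul(2, X)) (Function('I')(X) = Add(Add(3, X), X) = Add(3, Mul(2, X)))
Mul(Mul(-1, Pow(Function('c')(-4), -1)), Function('w')(Function('I')(8))) = Mul(Mul(-1, Pow(36, -1)), Add(-2, Add(3, Mul(2, 8)))) = Mul(Mul(-1, Rational(1, 36)), Add(-2, Add(3, 16))) = Mul(Rational(-1, 36), Add(-2, 19)) = Mul(Rational(-1, 36), 17) = Rational(-17, 36)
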